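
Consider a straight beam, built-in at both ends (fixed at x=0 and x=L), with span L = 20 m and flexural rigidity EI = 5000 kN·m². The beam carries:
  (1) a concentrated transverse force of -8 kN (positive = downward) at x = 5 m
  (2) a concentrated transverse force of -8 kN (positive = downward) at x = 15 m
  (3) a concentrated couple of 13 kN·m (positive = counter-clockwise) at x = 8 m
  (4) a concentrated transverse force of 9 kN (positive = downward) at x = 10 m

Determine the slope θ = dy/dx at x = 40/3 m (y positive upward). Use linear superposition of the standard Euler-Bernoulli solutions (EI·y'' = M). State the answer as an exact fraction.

θ(40/3) = 73/37500 rad

Load 1 — point force P=-8 kN at a=5 m (b=L-a=15):
  θ_1 = Pa²(L-x)(2bL-(3b+a)(L-x))/(2L³EI)  [x>a] = (-8)·5²·(20-(40/3))·(2·15·20-(3·15+5)·(20-(40/3)))/(2·20³·5000) = -1/225 rad
Load 2 — point force P=-8 kN at a=15 m (b=L-a=5):
  θ_2 = -Pb²x(2aL-(3a+b)x)/(2L³EI)  [x≤a] = -(-8)·5²·(40/3)·(2·15·20-(3·15+5)·(40/3))/(2·20³·5000) = -1/450 rad
Load 3 — applied couple M₀=13 kN·m at a=8 m (b=L-a=12):
  θ_3 = (R_Ax²/2 - M_Ax - M₀(x-a))/EI  [x>a] with R_A=117/125, M_A=39/25 = ((117/125)·(40/3)²/2 - (39/25)·(40/3) - 13·((40/3)-8))/5000 = -13/9375 rad
Load 4 — point force P=9 kN at a=10 m (b=L-a=10):
  θ_4 = Pa²(L-x)(2bL-(3b+a)(L-x))/(2L³EI)  [x>a] = 9·10²·(20-(40/3))·(2·10·20-(3·10+10)·(20-(40/3)))/(2·20³·5000) = 1/100 rad
Superposition: θ = Σ θ_i = 73/37500 rad ≈ 0.001947 rad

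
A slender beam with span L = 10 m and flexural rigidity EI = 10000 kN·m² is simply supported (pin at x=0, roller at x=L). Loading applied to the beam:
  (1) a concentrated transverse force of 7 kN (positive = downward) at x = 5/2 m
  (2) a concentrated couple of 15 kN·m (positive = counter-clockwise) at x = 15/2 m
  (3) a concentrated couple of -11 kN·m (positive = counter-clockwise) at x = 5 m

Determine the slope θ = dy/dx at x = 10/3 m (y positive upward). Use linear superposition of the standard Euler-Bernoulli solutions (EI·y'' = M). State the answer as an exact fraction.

θ(10/3) = -481/192000 rad

Load 1 — point force P=7 kN at a=5/2 m (b=L-a=15/2):
  θ_1 = -Pa(2L²-6Lx+3x²+a²)/(6LEI)  [x>a] = -7·(5/2)·(2·10²-6·10·(10/3)+3·(10/3)²+(5/2)²)/(6·10·10000) = -133/115200 rad
Load 2 — applied couple M₀=15 kN·m at a=15/2 m (b=L-a=5/2):
  θ_2 = (M₀x²/(2L)+C₁)/EI  [x≤a] with C₁=M₀(3b²-L²)/(6L)=-325/16 = (15·(10/3)²/(2·10)+(-325/16))/10000 = -23/19200 rad
Load 3 — applied couple M₀=-11 kN·m at a=5 m (b=L-a=5):
  θ_3 = (M₀x²/(2L)+C₁)/EI  [x≤a] with C₁=M₀(3b²-L²)/(6L)=55/12 = ((-11)·(10/3)²/(2·10)+(55/12))/10000 = -11/72000 rad
Superposition: θ = Σ θ_i = -481/192000 rad ≈ -0.002505 rad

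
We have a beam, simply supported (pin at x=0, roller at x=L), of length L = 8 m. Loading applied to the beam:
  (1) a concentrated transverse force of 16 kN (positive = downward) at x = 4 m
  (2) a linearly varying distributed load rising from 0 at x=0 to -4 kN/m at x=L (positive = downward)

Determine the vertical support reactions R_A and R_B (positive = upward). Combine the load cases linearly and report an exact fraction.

R_A = 8/3 kN, R_B = -8/3 kN

Load 1 — point force P=16 kN at a=4 m (b=L-a=4):
  R_A = Pb/L = 16·4/8 = 8 kN
  R_B = Pa/L = 16·4/8 = 8 kN
Load 2 — triangular load w₀=-4 kN/m (0→w₀ over full span):
  R_A = w₀L/6 = (-4)·8/6 = -16/3 kN
  R_B = w₀L/3 = (-4)·8/3 = -32/3 kN
Superposition: R_A = 8/3 kN, R_B = -8/3 kN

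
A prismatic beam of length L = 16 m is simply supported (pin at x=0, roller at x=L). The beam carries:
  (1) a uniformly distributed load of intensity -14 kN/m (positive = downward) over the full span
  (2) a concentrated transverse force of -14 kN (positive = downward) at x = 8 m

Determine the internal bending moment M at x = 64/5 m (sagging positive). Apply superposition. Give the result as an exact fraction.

M(64/5) = -7728/25 kN·m

Load 1 — uniform load w=-14 kN/m over full span:
  M_1 = wx(L-x)/2 = (-14)·(64/5)·(16-(64/5))/2 = -7168/25 kN·m
Load 2 — point force P=-14 kN at a=8 m (b=L-a=8):
  M_2 = Pa(L-x)/L  [x>a] = (-14)·8·(16-(64/5))/16 = -112/5 kN·m
Superposition: M = Σ M_i = -7728/25 kN·m ≈ -309.120000 kN·m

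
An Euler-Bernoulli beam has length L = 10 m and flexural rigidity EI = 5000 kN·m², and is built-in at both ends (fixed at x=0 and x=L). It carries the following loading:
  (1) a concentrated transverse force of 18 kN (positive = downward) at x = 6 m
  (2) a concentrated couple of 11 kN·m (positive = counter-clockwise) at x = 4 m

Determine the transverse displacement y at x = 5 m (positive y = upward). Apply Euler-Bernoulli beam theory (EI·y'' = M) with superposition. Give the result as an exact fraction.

y(5) = -73/5000 m

Load 1 — point force P=18 kN at a=6 m (b=L-a=4):
  y_1 = -Pb²x²(3aL-(3a+b)x)/(6L³EI)  [x≤a] = -18·4²·5²·(3·6·10-(3·6+4)·5)/(6·10³·5000) = -21/1250 m
Load 2 — applied couple M₀=11 kN·m at a=4 m (b=L-a=6):
  y_2 = (R_Ax³/6 - M_Ax²/2 - M₀(x-a)²/2)/EI  [x>a] with R_A=198/125, M_A=33/25 = ((198/125)·5³/6 - (33/25)·5²/2 - 11·(5-4)²/2)/5000 = 11/5000 m
Superposition: y = Σ y_i = -73/5000 m ≈ -0.014600 m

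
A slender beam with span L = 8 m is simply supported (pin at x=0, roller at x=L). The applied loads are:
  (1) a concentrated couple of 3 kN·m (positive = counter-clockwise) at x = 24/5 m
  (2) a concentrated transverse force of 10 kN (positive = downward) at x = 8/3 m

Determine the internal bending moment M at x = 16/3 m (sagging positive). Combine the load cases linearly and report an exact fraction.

Load 1 — applied couple M₀=3 kN·m at a=24/5 m (b=L-a=16/5):
  M_1 = M₀x/L - M₀  [x>a] = 3·(16/3)/8 - 3 = -1 kN·m
Load 2 — point force P=10 kN at a=8/3 m (b=L-a=16/3):
  M_2 = Pa(L-x)/L  [x>a] = 10·(8/3)·(8-(16/3))/8 = 80/9 kN·m
Superposition: M = Σ M_i = 71/9 kN·m ≈ 7.888889 kN·m

M(16/3) = 71/9 kN·m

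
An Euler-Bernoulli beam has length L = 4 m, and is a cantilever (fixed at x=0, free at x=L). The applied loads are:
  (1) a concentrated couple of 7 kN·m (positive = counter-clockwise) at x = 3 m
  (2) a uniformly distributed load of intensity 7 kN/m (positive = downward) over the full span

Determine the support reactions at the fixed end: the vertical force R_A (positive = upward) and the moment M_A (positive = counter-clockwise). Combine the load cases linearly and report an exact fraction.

R_A = 28 kN, M_A = 49 kN·m

Load 1 — applied couple M₀=7 kN·m at a=3 m (b=L-a=1):
  R_A = 0 kN
  M_A = -M₀ = -7 kN·m
Load 2 — uniform load w=7 kN/m over full span:
  R_A = wL = 7·4 = 28 kN
  M_A = wL²/2 = 7·4²/2 = 56 kN·m
Superposition: R_A = 28 kN, M_A = 49 kN·m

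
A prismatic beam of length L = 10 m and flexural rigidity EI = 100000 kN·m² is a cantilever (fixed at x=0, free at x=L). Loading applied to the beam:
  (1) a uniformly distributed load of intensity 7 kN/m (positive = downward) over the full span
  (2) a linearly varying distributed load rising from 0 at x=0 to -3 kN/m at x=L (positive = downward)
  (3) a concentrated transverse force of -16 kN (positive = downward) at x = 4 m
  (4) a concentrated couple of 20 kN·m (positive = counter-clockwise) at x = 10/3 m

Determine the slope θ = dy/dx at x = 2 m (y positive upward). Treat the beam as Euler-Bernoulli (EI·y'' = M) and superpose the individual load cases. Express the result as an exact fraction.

θ(2) = -3947/1500000 rad

Load 1 — uniform load w=7 kN/m over full span:
  θ_1 = -wx(x²-3Lx+3L²)/(6EI) = -7·2·(2²-3·10·2+3·10²)/(6·100000) = -427/75000 rad
Load 2 — triangular load w₀=-3 kN/m (0→w₀ over full span):
  θ_2 = (w₀Lx²/4-w₀L²x/3-w₀x⁴/(24L))/EI = ((-3)·10·2²/4-(-3)·10²·2/3-(-3)·2⁴/(24·10))/100000 = 851/500000 rad
Load 3 — point force P=-16 kN at a=4 m (b=L-a=6):
  θ_3 = -Px(2a-x)/(2EI)  [x≤a] = -(-16)·2·(2·4-2)/(2·100000) = 3/3125 rad
Load 4 — applied couple M₀=20 kN·m at a=10/3 m (b=L-a=20/3):
  θ_4 = M₀x/EI  [x≤a] = 20·2/100000 = 1/2500 rad
Superposition: θ = Σ θ_i = -3947/1500000 rad ≈ -0.002631 rad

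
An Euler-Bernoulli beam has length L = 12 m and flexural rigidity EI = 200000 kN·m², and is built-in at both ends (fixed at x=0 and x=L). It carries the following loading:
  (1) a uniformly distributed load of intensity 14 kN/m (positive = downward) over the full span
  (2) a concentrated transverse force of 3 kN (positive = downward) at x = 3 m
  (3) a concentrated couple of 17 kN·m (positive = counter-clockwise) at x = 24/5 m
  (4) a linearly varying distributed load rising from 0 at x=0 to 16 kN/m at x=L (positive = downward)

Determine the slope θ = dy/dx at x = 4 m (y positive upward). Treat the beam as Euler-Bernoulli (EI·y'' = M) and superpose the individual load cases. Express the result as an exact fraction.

θ(4) = -105163/90000000 rad

Load 1 — uniform load w=14 kN/m over full span:
  θ_1 = -wx(L-x)(L-2x)/(12EI) = -14·4·(12-4)·(12-2·4)/(12·200000) = -7/9375 rad
Load 2 — point force P=3 kN at a=3 m (b=L-a=9):
  θ_2 = Pa²(L-x)(2bL-(3b+a)(L-x))/(2L³EI)  [x>a] = 3·3²·(12-4)·(2·9·12-(3·9+3)·(12-4))/(2·12³·200000) = -3/400000 rad
Load 3 — applied couple M₀=17 kN·m at a=24/5 m (b=L-a=36/5):
  θ_3 = (R_Ax²/2 - M_Ax)/EI  [x≤a] with R_A=51/25, M_A=51/25 = ((51/25)·4²/2 - (51/25)·4)/200000 = 51/1250000 rad
Load 4 — triangular load w₀=16 kN/m (0→w₀ over full span):
  θ_4 = -w₀(2x(L-x)(L-2x)(x+2L)+x²(L-x)²)/(120LEI) = -16·(2·4·(12-4)·(12-2·4)·(4+2·12)+4²·(12-4)²)/(120·12·200000) = -64/140625 rad
Superposition: θ = Σ θ_i = -105163/90000000 rad ≈ -0.001168 rad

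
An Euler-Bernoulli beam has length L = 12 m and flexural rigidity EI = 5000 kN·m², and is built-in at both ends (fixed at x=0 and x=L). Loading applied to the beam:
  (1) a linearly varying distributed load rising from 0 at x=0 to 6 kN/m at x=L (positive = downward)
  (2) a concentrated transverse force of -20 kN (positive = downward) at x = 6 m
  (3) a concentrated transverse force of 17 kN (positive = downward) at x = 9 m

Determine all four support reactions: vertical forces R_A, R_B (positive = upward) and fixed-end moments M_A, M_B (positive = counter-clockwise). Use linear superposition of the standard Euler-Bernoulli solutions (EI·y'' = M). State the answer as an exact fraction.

Load 1 — triangular load w₀=6 kN/m (0→w₀ over full span):
  R_A = 3w₀L/20 = 3·6·12/20 = 54/5 kN
  M_A = w₀L²/30 = 6·12²/30 = 144/5 kN·m
  R_B = 7w₀L/20 = 7·6·12/20 = 126/5 kN
  M_B = -w₀L²/20 = -6·12²/20 = -216/5 kN·m
Load 2 — point force P=-20 kN at a=6 m (b=L-a=6):
  R_A = Pb²(3a+b)/L³ = (-20)·6²·(3·6+6)/12³ = -10 kN
  M_A = Pab²/L² = (-20)·6·6²/12² = -30 kN·m
  R_B = Pa²(a+3b)/L³ = (-20)·6²·(6+3·6)/12³ = -10 kN
  M_B = -Pa²b/L² = -(-20)·6²·6/12² = 30 kN·m
Load 3 — point force P=17 kN at a=9 m (b=L-a=3):
  R_A = Pb²(3a+b)/L³ = 17·3²·(3·9+3)/12³ = 85/32 kN
  M_A = Pab²/L² = 17·9·3²/12² = 153/16 kN·m
  R_B = Pa²(a+3b)/L³ = 17·9²·(9+3·3)/12³ = 459/32 kN
  M_B = -Pa²b/L² = -17·9²·3/12² = -459/16 kN·m
Superposition: R_A = 553/160 kN, M_A = 669/80 kN·m, R_B = 4727/160 kN, M_B = -3351/80 kN·m

R_A = 553/160 kN, M_A = 669/80 kN·m, R_B = 4727/160 kN, M_B = -3351/80 kN·m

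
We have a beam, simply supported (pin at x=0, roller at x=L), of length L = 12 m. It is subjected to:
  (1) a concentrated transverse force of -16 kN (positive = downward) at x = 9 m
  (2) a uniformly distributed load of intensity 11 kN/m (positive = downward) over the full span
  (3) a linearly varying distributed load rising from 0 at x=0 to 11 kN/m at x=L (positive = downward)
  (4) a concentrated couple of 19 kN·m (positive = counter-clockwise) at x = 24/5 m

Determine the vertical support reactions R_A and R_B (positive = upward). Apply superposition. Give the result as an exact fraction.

R_A = 1027/12 kN, R_B = 1157/12 kN

Load 1 — point force P=-16 kN at a=9 m (b=L-a=3):
  R_A = Pb/L = (-16)·3/12 = -4 kN
  R_B = Pa/L = (-16)·9/12 = -12 kN
Load 2 — uniform load w=11 kN/m over full span:
  R_A = wL/2 = 11·12/2 = 66 kN
  R_B = wL/2 = 11·12/2 = 66 kN
Load 3 — triangular load w₀=11 kN/m (0→w₀ over full span):
  R_A = w₀L/6 = 11·12/6 = 22 kN
  R_B = w₀L/3 = 11·12/3 = 44 kN
Load 4 — applied couple M₀=19 kN·m at a=24/5 m (b=L-a=36/5):
  R_A = M₀/L = 19/12 kN
  R_B = -M₀/L = -19/12 kN
Superposition: R_A = 1027/12 kN, R_B = 1157/12 kN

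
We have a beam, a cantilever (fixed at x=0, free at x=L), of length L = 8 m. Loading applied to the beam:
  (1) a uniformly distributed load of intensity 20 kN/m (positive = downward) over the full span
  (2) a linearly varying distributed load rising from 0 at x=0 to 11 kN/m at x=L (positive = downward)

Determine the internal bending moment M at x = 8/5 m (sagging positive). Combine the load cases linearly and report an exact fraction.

Load 1 — uniform load w=20 kN/m over full span:
  M_1 = -w(L-x)²/2 = -20·(8-(8/5))²/2 = -2048/5 kN·m
Load 2 — triangular load w₀=11 kN/m (0→w₀ over full span):
  M_2 = w₀Lx/2 - w₀L²/3 - w₀x³/(6L) = 11·8·(8/5)/2 - 11·8²/3 - 11·(8/5)³/(6·8) = -61952/375 kN·m
Superposition: M = Σ M_i = -215552/375 kN·m ≈ -574.805333 kN·m

M(8/5) = -215552/375 kN·m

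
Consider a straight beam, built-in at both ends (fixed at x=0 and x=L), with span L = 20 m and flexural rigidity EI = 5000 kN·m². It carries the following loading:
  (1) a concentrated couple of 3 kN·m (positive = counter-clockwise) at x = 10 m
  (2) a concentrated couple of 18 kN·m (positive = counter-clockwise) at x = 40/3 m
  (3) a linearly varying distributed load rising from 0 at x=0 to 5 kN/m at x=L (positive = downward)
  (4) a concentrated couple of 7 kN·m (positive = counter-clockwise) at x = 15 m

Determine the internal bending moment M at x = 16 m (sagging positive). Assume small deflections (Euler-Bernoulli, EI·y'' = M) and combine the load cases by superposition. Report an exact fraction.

M(16) = -1241/240 kN·m

Load 1 — applied couple M₀=3 kN·m at a=10 m (b=L-a=10):
  M_1 = R_Ax - M_A - M₀  [x>a] with R_A=9/40, M_A=3/4 = (9/40)·16 - (3/4) - 3 = -3/20 kN·m
Load 2 — applied couple M₀=18 kN·m at a=40/3 m (b=L-a=20/3):
  M_2 = R_Ax - M_A - M₀  [x>a] with R_A=6/5, M_A=6 = (6/5)·16 - 6 - 18 = -24/5 kN·m
Load 3 — triangular load w₀=5 kN/m (0→w₀ over full span):
  M_3 = 3w₀Lx/20 - w₀L²/30 - w₀x³/(6L) = 3·5·20·16/20 - 5·20²/30 - 5·16³/(6·20) = 8/3 kN·m
Load 4 — applied couple M₀=7 kN·m at a=15 m (b=L-a=5):
  M_4 = R_Ax - M_A - M₀  [x>a] with R_A=63/160, M_A=35/16 = (63/160)·16 - (35/16) - 7 = -231/80 kN·m
Superposition: M = Σ M_i = -1241/240 kN·m ≈ -5.170833 kN·m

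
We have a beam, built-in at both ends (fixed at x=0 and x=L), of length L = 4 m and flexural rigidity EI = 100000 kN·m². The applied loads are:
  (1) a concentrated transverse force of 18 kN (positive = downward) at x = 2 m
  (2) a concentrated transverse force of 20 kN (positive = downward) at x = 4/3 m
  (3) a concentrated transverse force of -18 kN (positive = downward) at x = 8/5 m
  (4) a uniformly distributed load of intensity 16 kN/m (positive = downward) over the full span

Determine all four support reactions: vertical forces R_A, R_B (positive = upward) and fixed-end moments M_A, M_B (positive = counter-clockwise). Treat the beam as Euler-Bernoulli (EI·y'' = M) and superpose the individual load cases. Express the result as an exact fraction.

R_A = 149009/3375 kN, M_A = 107383/3375 kN·m, R_B = 134491/3375 kN, M_B = -99047/3375 kN·m

Load 1 — point force P=18 kN at a=2 m (b=L-a=2):
  R_A = Pb²(3a+b)/L³ = 18·2²·(3·2+2)/4³ = 9 kN
  M_A = Pab²/L² = 18·2·2²/4² = 9 kN·m
  R_B = Pa²(a+3b)/L³ = 18·2²·(2+3·2)/4³ = 9 kN
  M_B = -Pa²b/L² = -18·2²·2/4² = -9 kN·m
Load 2 — point force P=20 kN at a=4/3 m (b=L-a=8/3):
  R_A = Pb²(3a+b)/L³ = 20·(8/3)²·(3·(4/3)+(8/3))/4³ = 400/27 kN
  M_A = Pab²/L² = 20·(4/3)·(8/3)²/4² = 320/27 kN·m
  R_B = Pa²(a+3b)/L³ = 20·(4/3)²·((4/3)+3·(8/3))/4³ = 140/27 kN
  M_B = -Pa²b/L² = -20·(4/3)²·(8/3)/4² = -160/27 kN·m
Load 3 — point force P=-18 kN at a=8/5 m (b=L-a=12/5):
  R_A = Pb²(3a+b)/L³ = (-18)·(12/5)²·(3·(8/5)+(12/5))/4³ = -1458/125 kN
  M_A = Pab²/L² = (-18)·(8/5)·(12/5)²/4² = -1296/125 kN·m
  R_B = Pa²(a+3b)/L³ = (-18)·(8/5)²·((8/5)+3·(12/5))/4³ = -792/125 kN
  M_B = -Pa²b/L² = -(-18)·(8/5)²·(12/5)/4² = 864/125 kN·m
Load 4 — uniform load w=16 kN/m over full span:
  R_A = wL/2 = 16·4/2 = 32 kN
  M_A = wL²/12 = 16·4²/12 = 64/3 kN·m
  R_B = wL/2 = 16·4/2 = 32 kN
  M_B = -wL²/12 = -16·4²/12 = -64/3 kN·m
Superposition: R_A = 149009/3375 kN, M_A = 107383/3375 kN·m, R_B = 134491/3375 kN, M_B = -99047/3375 kN·m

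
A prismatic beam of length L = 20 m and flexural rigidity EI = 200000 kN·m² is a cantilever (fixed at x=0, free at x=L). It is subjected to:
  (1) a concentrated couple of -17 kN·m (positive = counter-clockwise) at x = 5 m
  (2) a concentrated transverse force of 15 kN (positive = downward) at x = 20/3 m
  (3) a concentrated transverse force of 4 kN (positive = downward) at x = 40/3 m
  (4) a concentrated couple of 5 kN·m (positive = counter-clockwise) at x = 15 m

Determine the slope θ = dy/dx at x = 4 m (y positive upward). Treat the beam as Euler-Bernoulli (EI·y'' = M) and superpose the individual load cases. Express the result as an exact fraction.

θ(4) = -191/75000 rad

Load 1 — applied couple M₀=-17 kN·m at a=5 m (b=L-a=15):
  θ_1 = M₀x/EI  [x≤a] = (-17)·4/200000 = -17/50000 rad
Load 2 — point force P=15 kN at a=20/3 m (b=L-a=40/3):
  θ_2 = -Px(2a-x)/(2EI)  [x≤a] = -15·4·(2·(20/3)-4)/(2·200000) = -7/5000 rad
Load 3 — point force P=4 kN at a=40/3 m (b=L-a=20/3):
  θ_3 = -Px(2a-x)/(2EI)  [x≤a] = -4·4·(2·(40/3)-4)/(2·200000) = -17/18750 rad
Load 4 — applied couple M₀=5 kN·m at a=15 m (b=L-a=5):
  θ_4 = M₀x/EI  [x≤a] = 5·4/200000 = 1/10000 rad
Superposition: θ = Σ θ_i = -191/75000 rad ≈ -0.002547 rad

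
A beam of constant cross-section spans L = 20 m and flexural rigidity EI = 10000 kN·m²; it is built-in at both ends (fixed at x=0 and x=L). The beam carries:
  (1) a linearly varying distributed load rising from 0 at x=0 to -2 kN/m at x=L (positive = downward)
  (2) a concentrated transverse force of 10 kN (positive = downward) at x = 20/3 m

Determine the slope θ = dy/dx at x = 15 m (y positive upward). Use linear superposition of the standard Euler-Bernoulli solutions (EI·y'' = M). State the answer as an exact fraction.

θ(15) = -43/19200 rad

Load 1 — triangular load w₀=-2 kN/m (0→w₀ over full span):
  θ_1 = -w₀(2x(L-x)(L-2x)(x+2L)+x²(L-x)²)/(120LEI) = -(-2)·(2·15·(20-15)·(20-2·15)·(15+2·20)+15²·(20-15)²)/(120·20·10000) = -41/6400 rad
Load 2 — point force P=10 kN at a=20/3 m (b=L-a=40/3):
  θ_2 = Pa²(L-x)(2bL-(3b+a)(L-x))/(2L³EI)  [x>a] = 10·(20/3)²·(20-15)·(2·(40/3)·20-(3·(40/3)+(20/3))·(20-15))/(2·20³·10000) = 1/240 rad
Superposition: θ = Σ θ_i = -43/19200 rad ≈ -0.002240 rad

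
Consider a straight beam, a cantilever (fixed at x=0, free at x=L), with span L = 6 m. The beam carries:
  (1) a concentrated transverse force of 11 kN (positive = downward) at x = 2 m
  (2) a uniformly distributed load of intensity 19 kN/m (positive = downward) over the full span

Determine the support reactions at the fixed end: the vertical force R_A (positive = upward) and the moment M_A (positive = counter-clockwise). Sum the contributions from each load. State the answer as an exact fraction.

R_A = 125 kN, M_A = 364 kN·m

Load 1 — point force P=11 kN at a=2 m (b=L-a=4):
  R_A = P = 11 kN
  M_A = Pa = 11·2 = 22 kN·m
Load 2 — uniform load w=19 kN/m over full span:
  R_A = wL = 19·6 = 114 kN
  M_A = wL²/2 = 19·6²/2 = 342 kN·m
Superposition: R_A = 125 kN, M_A = 364 kN·m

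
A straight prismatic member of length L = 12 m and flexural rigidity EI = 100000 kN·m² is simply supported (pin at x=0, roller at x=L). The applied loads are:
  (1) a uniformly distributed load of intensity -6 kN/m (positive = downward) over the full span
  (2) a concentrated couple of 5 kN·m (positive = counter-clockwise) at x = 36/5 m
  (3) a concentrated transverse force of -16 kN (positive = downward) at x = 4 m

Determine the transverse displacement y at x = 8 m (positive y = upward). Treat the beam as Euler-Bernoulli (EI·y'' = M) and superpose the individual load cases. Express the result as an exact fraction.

y(8) = 10117/562500 m

Load 1 — uniform load w=-6 kN/m over full span:
  y_1 = -wx(L³-2Lx²+x³)/(24EI) = -(-6)·8·(12³-2·12·8²+8³)/(24·100000) = 44/3125 m
Load 2 — applied couple M₀=5 kN·m at a=36/5 m (b=L-a=24/5):
  y_2 = (M₀x³/(6L)-M₀(x-a)²/2+C₁x)/EI  [x>a] with C₁=M₀(3b²-L²)/(6L)=-26/5 = (5·8³/(6·12)-5·(8-(36/5))²/2+(-26/5)·8)/100000 = -43/562500 m
Load 3 — point force P=-16 kN at a=4 m (b=L-a=8):
  y_3 = -Pa(L-x)(2Lx-a²-x²)/(6LEI)  [x>a] = -(-16)·4·(12-8)·(2·12·8-4²-8²)/(6·12·100000) = 112/28125 m
Superposition: y = Σ y_i = 10117/562500 m ≈ 0.017986 m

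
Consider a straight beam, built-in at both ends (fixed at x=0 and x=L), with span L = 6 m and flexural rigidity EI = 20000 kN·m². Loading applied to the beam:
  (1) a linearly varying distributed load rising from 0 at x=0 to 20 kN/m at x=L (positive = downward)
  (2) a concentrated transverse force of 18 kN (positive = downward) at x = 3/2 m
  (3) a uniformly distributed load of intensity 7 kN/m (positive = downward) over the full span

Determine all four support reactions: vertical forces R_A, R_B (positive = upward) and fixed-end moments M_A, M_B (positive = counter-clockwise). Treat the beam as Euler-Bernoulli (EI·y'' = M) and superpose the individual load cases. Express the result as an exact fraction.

Load 1 — triangular load w₀=20 kN/m (0→w₀ over full span):
  R_A = 3w₀L/20 = 3·20·6/20 = 18 kN
  M_A = w₀L²/30 = 20·6²/30 = 24 kN·m
  R_B = 7w₀L/20 = 7·20·6/20 = 42 kN
  M_B = -w₀L²/20 = -20·6²/20 = -36 kN·m
Load 2 — point force P=18 kN at a=3/2 m (b=L-a=9/2):
  R_A = Pb²(3a+b)/L³ = 18·(9/2)²·(3·(3/2)+(9/2))/6³ = 243/16 kN
  M_A = Pab²/L² = 18·(3/2)·(9/2)²/6² = 243/16 kN·m
  R_B = Pa²(a+3b)/L³ = 18·(3/2)²·((3/2)+3·(9/2))/6³ = 45/16 kN
  M_B = -Pa²b/L² = -18·(3/2)²·(9/2)/6² = -81/16 kN·m
Load 3 — uniform load w=7 kN/m over full span:
  R_A = wL/2 = 7·6/2 = 21 kN
  M_A = wL²/12 = 7·6²/12 = 21 kN·m
  R_B = wL/2 = 7·6/2 = 21 kN
  M_B = -wL²/12 = -7·6²/12 = -21 kN·m
Superposition: R_A = 867/16 kN, M_A = 963/16 kN·m, R_B = 1053/16 kN, M_B = -993/16 kN·m

R_A = 867/16 kN, M_A = 963/16 kN·m, R_B = 1053/16 kN, M_B = -993/16 kN·m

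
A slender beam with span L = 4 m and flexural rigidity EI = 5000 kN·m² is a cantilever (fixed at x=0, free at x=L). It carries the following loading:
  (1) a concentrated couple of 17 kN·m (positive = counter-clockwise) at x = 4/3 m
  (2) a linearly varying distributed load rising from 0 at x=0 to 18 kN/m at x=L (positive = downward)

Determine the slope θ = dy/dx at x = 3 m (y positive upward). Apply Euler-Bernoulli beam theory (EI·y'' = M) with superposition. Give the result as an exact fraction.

θ(3) = -5689/240000 rad

Load 1 — applied couple M₀=17 kN·m at a=4/3 m (b=L-a=8/3):
  θ_1 = M₀a/EI  [x>a] = 17·(4/3)/5000 = 17/3750 rad
Load 2 — triangular load w₀=18 kN/m (0→w₀ over full span):
  θ_2 = (w₀Lx²/4-w₀L²x/3-w₀x⁴/(24L))/EI = (18·4·3²/4-18·4²·3/3-18·3⁴/(24·4))/5000 = -2259/80000 rad
Superposition: θ = Σ θ_i = -5689/240000 rad ≈ -0.023704 rad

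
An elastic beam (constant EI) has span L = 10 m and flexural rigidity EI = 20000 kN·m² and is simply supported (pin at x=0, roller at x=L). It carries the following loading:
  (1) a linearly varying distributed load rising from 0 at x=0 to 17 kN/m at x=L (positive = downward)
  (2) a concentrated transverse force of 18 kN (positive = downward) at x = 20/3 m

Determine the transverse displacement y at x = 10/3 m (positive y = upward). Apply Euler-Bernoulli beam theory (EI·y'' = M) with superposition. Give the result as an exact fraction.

y(10/3) = -869/14580 m

Load 1 — triangular load w₀=17 kN/m (0→w₀ over full span):
  y_1 = -w₀x(7L⁴-10L²x²+3x⁴)/(360LEI) = -17·(10/3)·(7·10⁴-10·10²·(10/3)²+3·(10/3)⁴)/(360·10·20000) = -34/729 m
Load 2 — point force P=18 kN at a=20/3 m (b=L-a=10/3):
  y_2 = -Pbx(L²-b²-x²)/(6LEI)  [x≤a] = -18·(10/3)·(10/3)·(10²-(10/3)²-(10/3)²)/(6·10·20000) = -7/540 m
Superposition: y = Σ y_i = -869/14580 m ≈ -0.059602 m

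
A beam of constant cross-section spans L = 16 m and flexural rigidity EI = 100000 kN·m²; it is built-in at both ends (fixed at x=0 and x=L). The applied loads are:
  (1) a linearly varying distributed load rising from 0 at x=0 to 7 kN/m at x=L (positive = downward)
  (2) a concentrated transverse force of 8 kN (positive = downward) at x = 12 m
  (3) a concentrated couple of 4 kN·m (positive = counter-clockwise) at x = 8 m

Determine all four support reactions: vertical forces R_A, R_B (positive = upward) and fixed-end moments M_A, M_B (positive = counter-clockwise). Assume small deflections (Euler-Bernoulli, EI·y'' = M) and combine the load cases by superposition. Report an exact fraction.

Load 1 — triangular load w₀=7 kN/m (0→w₀ over full span):
  R_A = 3w₀L/20 = 3·7·16/20 = 84/5 kN
  M_A = w₀L²/30 = 7·16²/30 = 896/15 kN·m
  R_B = 7w₀L/20 = 7·7·16/20 = 196/5 kN
  M_B = -w₀L²/20 = -7·16²/20 = -448/5 kN·m
Load 2 — point force P=8 kN at a=12 m (b=L-a=4):
  R_A = Pb²(3a+b)/L³ = 8·4²·(3·12+4)/16³ = 5/4 kN
  M_A = Pab²/L² = 8·12·4²/16² = 6 kN·m
  R_B = Pa²(a+3b)/L³ = 8·12²·(12+3·4)/16³ = 27/4 kN
  M_B = -Pa²b/L² = -8·12²·4/16² = -18 kN·m
Load 3 — applied couple M₀=4 kN·m at a=8 m (b=L-a=8):
  R_A = 6M₀ab/L³ = 6·4·8·8/16³ = 3/8 kN
  M_A = M₀b(2a-b)/L² = 4·8·(2·8-8)/16² = 1 kN·m
  R_B = -6M₀ab/L³ = -6·4·8·8/16³ = -3/8 kN
  M_B = M₀a(2b-a)/L² = 4·8·(2·8-8)/16² = 1 kN·m
Superposition: R_A = 737/40 kN, M_A = 1001/15 kN·m, R_B = 1823/40 kN, M_B = -533/5 kN·m

R_A = 737/40 kN, M_A = 1001/15 kN·m, R_B = 1823/40 kN, M_B = -533/5 kN·m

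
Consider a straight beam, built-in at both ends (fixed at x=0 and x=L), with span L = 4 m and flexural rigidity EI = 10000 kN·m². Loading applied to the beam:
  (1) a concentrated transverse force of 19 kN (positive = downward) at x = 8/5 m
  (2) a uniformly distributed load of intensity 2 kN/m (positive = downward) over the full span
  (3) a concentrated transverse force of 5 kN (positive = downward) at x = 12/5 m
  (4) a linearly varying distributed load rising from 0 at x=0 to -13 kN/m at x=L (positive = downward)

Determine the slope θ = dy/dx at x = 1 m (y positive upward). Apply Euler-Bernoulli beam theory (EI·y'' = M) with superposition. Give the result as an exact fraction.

Load 1 — point force P=19 kN at a=8/5 m (b=L-a=12/5):
  θ_1 = -Pb²x(2aL-(3a+b)x)/(2L³EI)  [x≤a] = -19·(12/5)²·1·(2·(8/5)·4-(3·(8/5)+(12/5))·1)/(2·4³·10000) = -1197/2500000 rad
Load 2 — uniform load w=2 kN/m over full span:
  θ_2 = -wx(L-x)(L-2x)/(12EI) = -2·1·(4-1)·(4-2·1)/(12·10000) = -1/10000 rad
Load 3 — point force P=5 kN at a=12/5 m (b=L-a=8/5):
  θ_3 = -Pb²x(2aL-(3a+b)x)/(2L³EI)  [x≤a] = -5·(8/5)²·1·(2·(12/5)·4-(3·(12/5)+(8/5))·1)/(2·4³·10000) = -13/125000 rad
Load 4 — triangular load w₀=-13 kN/m (0→w₀ over full span):
  θ_4 = -w₀(2x(L-x)(L-2x)(x+2L)+x²(L-x)²)/(120LEI) = -(-13)·(2·1·(4-1)·(4-2·1)·(1+2·4)+1²·(4-1)²)/(120·4·10000) = 507/1600000 rad
Superposition: θ = Σ θ_i = -14637/40000000 rad ≈ -0.000366 rad

θ(1) = -14637/40000000 rad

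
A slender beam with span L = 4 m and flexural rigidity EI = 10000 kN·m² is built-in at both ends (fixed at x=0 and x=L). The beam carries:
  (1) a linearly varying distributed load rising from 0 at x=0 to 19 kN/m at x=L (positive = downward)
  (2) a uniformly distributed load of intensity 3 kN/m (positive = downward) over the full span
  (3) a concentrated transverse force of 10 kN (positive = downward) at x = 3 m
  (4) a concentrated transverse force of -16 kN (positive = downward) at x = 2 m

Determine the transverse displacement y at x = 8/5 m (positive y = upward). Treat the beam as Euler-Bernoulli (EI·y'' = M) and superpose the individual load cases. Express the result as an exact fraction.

Load 1 — triangular load w₀=19 kN/m (0→w₀ over full span):
  y_1 = -w₀x²(L-x)²(x+2L)/(120LEI) = -19·(8/5)²·(4-(8/5))²·((8/5)+2·4)/(120·4·10000) = -5472/9765625 m
Load 2 — uniform load w=3 kN/m over full span:
  y_2 = -wx²(L-x)²/(24EI) = -3·(8/5)²·(4-(8/5))²/(24·10000) = -72/390625 m
Load 3 — point force P=10 kN at a=3 m (b=L-a=1):
  y_3 = -Pb²x²(3aL-(3a+b)x)/(6L³EI)  [x≤a] = -10·1²·(8/5)²·(3·3·4-(3·3+1)·(8/5))/(6·4³·10000) = -1/7500 m
Load 4 — point force P=-16 kN at a=2 m (b=L-a=2):
  y_4 = -Pb²x²(3aL-(3a+b)x)/(6L³EI)  [x≤a] = -(-16)·2²·(8/5)²·(3·2·4-(3·2+2)·(8/5))/(6·4³·10000) = 112/234375 m
Superposition: y = Σ y_i = -46889/117187500 m ≈ -0.000400 m

y(8/5) = -46889/117187500 m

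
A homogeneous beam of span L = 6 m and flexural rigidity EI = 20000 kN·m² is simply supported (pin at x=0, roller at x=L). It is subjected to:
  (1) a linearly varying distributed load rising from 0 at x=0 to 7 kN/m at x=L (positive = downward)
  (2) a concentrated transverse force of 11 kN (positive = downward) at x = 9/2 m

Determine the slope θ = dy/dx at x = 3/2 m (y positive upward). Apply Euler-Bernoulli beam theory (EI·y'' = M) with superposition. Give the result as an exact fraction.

Load 1 — triangular load w₀=7 kN/m (0→w₀ over full span):
  θ_1 = -w₀(7L⁴-30L²x²+15x⁴)/(360LEI) = -7·(7·6⁴-30·6²·(3/2)²+15·(3/2)⁴)/(360·6·20000) = -27867/25600000 rad
Load 2 — point force P=11 kN at a=9/2 m (b=L-a=3/2):
  θ_2 = -Pb(L²-b²-3x²)/(6LEI)  [x≤a] = -11·(3/2)·(6²-(3/2)²-3·(3/2)²)/(6·6·20000) = -99/160000 rad
Superposition: θ = Σ θ_i = -43707/25600000 rad ≈ -0.001707 rad

θ(3/2) = -43707/25600000 rad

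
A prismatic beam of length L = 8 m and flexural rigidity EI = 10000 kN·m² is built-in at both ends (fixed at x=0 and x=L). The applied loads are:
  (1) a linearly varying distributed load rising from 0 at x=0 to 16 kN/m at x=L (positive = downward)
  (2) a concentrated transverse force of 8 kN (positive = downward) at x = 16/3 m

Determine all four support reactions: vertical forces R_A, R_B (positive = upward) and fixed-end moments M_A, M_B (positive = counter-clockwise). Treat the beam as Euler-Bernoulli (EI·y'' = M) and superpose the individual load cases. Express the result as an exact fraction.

Load 1 — triangular load w₀=16 kN/m (0→w₀ over full span):
  R_A = 3w₀L/20 = 3·16·8/20 = 96/5 kN
  M_A = w₀L²/30 = 16·8²/30 = 512/15 kN·m
  R_B = 7w₀L/20 = 7·16·8/20 = 224/5 kN
  M_B = -w₀L²/20 = -16·8²/20 = -256/5 kN·m
Load 2 — point force P=8 kN at a=16/3 m (b=L-a=8/3):
  R_A = Pb²(3a+b)/L³ = 8·(8/3)²·(3·(16/3)+(8/3))/8³ = 56/27 kN
  M_A = Pab²/L² = 8·(16/3)·(8/3)²/8² = 128/27 kN·m
  R_B = Pa²(a+3b)/L³ = 8·(16/3)²·((16/3)+3·(8/3))/8³ = 160/27 kN
  M_B = -Pa²b/L² = -8·(16/3)²·(8/3)/8² = -256/27 kN·m
Superposition: R_A = 2872/135 kN, M_A = 5248/135 kN·m, R_B = 6848/135 kN, M_B = -8192/135 kN·m

R_A = 2872/135 kN, M_A = 5248/135 kN·m, R_B = 6848/135 kN, M_B = -8192/135 kN·m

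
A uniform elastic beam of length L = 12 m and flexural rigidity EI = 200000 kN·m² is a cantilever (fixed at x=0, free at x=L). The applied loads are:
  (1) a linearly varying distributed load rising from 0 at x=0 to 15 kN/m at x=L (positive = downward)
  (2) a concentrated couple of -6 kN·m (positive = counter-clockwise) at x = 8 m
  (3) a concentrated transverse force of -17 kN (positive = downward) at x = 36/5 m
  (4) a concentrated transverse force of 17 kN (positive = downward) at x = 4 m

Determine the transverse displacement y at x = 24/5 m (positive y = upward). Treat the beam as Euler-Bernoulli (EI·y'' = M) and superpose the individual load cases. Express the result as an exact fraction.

Load 1 — triangular load w₀=15 kN/m (0→w₀ over full span):
  y_1 = (w₀Lx³/12-w₀L²x²/6-w₀x⁵/(120L))/EI = (15·12·(24/5)³/12-15·12²·(24/5)²/6-15·(24/5)⁵/(120·12))/200000 = -325296/9765625 m
Load 2 — applied couple M₀=-6 kN·m at a=8 m (b=L-a=4):
  y_2 = M₀x²/(2EI)  [x≤a] = (-6)·(24/5)²/(2·200000) = -27/78125 m
Load 3 — point force P=-17 kN at a=36/5 m (b=L-a=24/5):
  y_3 = -Px²(3a-x)/(6EI)  [x≤a] = -(-17)·(24/5)²·(3·(36/5)-(24/5))/(6·200000) = 2142/390625 m
Load 4 — point force P=17 kN at a=4 m (b=L-a=8):
  y_4 = -Pa²(3x-a)/(6EI)  [x>a] = -17·4²·(3·(24/5)-4)/(6·200000) = -221/93750 m
Superposition: y = Σ y_i = -1788851/58593750 m ≈ -0.030530 m

y(24/5) = -1788851/58593750 m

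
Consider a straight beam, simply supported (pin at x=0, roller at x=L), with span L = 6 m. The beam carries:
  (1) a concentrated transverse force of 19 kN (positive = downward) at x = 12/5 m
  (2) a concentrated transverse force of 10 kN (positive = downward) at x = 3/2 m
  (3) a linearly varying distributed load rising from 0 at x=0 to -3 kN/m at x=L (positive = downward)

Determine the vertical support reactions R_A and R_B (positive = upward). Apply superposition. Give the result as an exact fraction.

Load 1 — point force P=19 kN at a=12/5 m (b=L-a=18/5):
  R_A = Pb/L = 19·(18/5)/6 = 57/5 kN
  R_B = Pa/L = 19·(12/5)/6 = 38/5 kN
Load 2 — point force P=10 kN at a=3/2 m (b=L-a=9/2):
  R_A = Pb/L = 10·(9/2)/6 = 15/2 kN
  R_B = Pa/L = 10·(3/2)/6 = 5/2 kN
Load 3 — triangular load w₀=-3 kN/m (0→w₀ over full span):
  R_A = w₀L/6 = (-3)·6/6 = -3 kN
  R_B = w₀L/3 = (-3)·6/3 = -6 kN
Superposition: R_A = 159/10 kN, R_B = 41/10 kN

R_A = 159/10 kN, R_B = 41/10 kN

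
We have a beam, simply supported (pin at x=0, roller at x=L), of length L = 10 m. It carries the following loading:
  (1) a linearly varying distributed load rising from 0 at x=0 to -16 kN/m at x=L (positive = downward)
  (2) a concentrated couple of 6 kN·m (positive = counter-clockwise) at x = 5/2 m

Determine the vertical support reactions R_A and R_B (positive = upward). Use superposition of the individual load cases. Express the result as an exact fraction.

R_A = -391/15 kN, R_B = -809/15 kN

Load 1 — triangular load w₀=-16 kN/m (0→w₀ over full span):
  R_A = w₀L/6 = (-16)·10/6 = -80/3 kN
  R_B = w₀L/3 = (-16)·10/3 = -160/3 kN
Load 2 — applied couple M₀=6 kN·m at a=5/2 m (b=L-a=15/2):
  R_A = M₀/L = 6/10 = 3/5 kN
  R_B = -M₀/L = -6/10 = -3/5 kN
Superposition: R_A = -391/15 kN, R_B = -809/15 kN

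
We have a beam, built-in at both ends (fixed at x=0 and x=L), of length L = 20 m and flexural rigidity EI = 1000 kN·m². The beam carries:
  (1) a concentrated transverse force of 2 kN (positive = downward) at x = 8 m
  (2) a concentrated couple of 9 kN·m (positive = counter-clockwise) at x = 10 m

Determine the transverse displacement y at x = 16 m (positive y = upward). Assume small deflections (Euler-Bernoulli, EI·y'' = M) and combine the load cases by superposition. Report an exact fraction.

y(16) = -2327/187500 m

Load 1 — point force P=2 kN at a=8 m (b=L-a=12):
  y_1 = -Pa²(L-x)²(3bL-(3b+a)(L-x))/(6L³EI)  [x>a] = -2·8²·(20-16)²·(3·12·20-(3·12+8)·(20-16))/(6·20³·1000) = -1088/46875 m
Load 2 — applied couple M₀=9 kN·m at a=10 m (b=L-a=10):
  y_2 = (R_Ax³/6 - M_Ax²/2 - M₀(x-a)²/2)/EI  [x>a] with R_A=27/40, M_A=9/4 = ((27/40)·16³/6 - (9/4)·16²/2 - 9·(16-10)²/2)/1000 = 27/2500 m
Superposition: y = Σ y_i = -2327/187500 m ≈ -0.012411 m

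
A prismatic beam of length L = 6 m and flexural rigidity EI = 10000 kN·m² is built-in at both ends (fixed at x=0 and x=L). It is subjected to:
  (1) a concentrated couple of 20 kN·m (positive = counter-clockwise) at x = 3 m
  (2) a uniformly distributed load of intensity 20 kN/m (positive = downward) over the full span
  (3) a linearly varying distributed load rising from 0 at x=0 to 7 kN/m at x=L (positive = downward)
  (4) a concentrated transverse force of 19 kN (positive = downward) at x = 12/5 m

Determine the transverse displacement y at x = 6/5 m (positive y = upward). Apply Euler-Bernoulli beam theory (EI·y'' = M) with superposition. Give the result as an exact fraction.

Load 1 — applied couple M₀=20 kN·m at a=3 m (b=L-a=3):
  y_1 = (R_Ax³/6 - M_Ax²/2)/EI  [x≤a] with R_A=5, M_A=5 = (5·(6/5)³/6 - 5·(6/5)²/2)/10000 = -27/125000 m
Load 2 — uniform load w=20 kN/m over full span:
  y_2 = -wx²(L-x)²/(24EI) = -20·(6/5)²·(6-(6/5))²/(24·10000) = -216/78125 m
Load 3 — triangular load w₀=7 kN/m (0→w₀ over full span):
  y_3 = -w₀x²(L-x)²(x+2L)/(120LEI) = -7·(6/5)²·(6-(6/5))²·((6/5)+2·6)/(120·6·10000) = -4158/9765625 m
Load 4 — point force P=19 kN at a=12/5 m (b=L-a=18/5):
  y_4 = -Pb²x²(3aL-(3a+b)x)/(6L³EI)  [x≤a] = -19·(18/5)²·(6/5)²·(3·(12/5)·6-(3·(12/5)+(18/5))·(6/5))/(6·6³·10000) = -32319/39062500 m
Superposition: y = Σ y_i = -330777/78125000 m ≈ -0.004234 m

y(6/5) = -330777/78125000 m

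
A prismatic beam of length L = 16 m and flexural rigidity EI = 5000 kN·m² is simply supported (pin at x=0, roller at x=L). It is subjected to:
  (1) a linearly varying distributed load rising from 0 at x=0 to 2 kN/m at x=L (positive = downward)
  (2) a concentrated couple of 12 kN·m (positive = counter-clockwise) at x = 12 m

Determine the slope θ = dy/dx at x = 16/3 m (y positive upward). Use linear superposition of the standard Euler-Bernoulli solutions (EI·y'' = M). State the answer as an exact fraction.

Load 1 — triangular load w₀=2 kN/m (0→w₀ over full span):
  θ_1 = -w₀(7L⁴-30L²x²+15x⁴)/(360LEI) = -2·(7·16⁴-30·16²·(16/3)²+15·(16/3)⁴)/(360·16·5000) = -13312/759375 rad
Load 2 — applied couple M₀=12 kN·m at a=12 m (b=L-a=4):
  θ_2 = (M₀x²/(2L)+C₁)/EI  [x≤a] with C₁=M₀(3b²-L²)/(6L)=-26 = (12·(16/3)²/(2·16)+(-26))/5000 = -23/7500 rad
Superposition: θ = Σ θ_i = -62563/3037500 rad ≈ -0.020597 rad

θ(16/3) = -62563/3037500 rad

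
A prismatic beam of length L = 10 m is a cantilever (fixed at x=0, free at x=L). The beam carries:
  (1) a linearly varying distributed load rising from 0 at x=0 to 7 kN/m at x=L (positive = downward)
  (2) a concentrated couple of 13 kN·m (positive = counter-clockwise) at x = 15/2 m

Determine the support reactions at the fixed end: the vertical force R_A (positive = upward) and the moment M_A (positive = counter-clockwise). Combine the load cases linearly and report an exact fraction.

R_A = 35 kN, M_A = 661/3 kN·m

Load 1 — triangular load w₀=7 kN/m (0→w₀ over full span):
  R_A = w₀L/2 = 7·10/2 = 35 kN
  M_A = w₀L²/3 = 7·10²/3 = 700/3 kN·m
Load 2 — applied couple M₀=13 kN·m at a=15/2 m (b=L-a=5/2):
  R_A = 0 kN
  M_A = -M₀ = -13 kN·m
Superposition: R_A = 35 kN, M_A = 661/3 kN·m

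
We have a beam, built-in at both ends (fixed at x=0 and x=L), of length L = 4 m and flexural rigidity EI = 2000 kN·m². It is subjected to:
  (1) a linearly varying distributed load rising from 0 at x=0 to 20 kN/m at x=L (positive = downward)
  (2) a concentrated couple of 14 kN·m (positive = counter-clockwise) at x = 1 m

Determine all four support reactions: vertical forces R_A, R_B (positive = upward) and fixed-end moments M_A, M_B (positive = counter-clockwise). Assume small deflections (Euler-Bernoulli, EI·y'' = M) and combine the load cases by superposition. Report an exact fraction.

R_A = 255/16 kN, M_A = 193/24 kN·m, R_B = 385/16 kN, M_B = -93/8 kN·m

Load 1 — triangular load w₀=20 kN/m (0→w₀ over full span):
  R_A = 3w₀L/20 = 3·20·4/20 = 12 kN
  M_A = w₀L²/30 = 20·4²/30 = 32/3 kN·m
  R_B = 7w₀L/20 = 7·20·4/20 = 28 kN
  M_B = -w₀L²/20 = -20·4²/20 = -16 kN·m
Load 2 — applied couple M₀=14 kN·m at a=1 m (b=L-a=3):
  R_A = 6M₀ab/L³ = 6·14·1·3/4³ = 63/16 kN
  M_A = M₀b(2a-b)/L² = 14·3·(2·1-3)/4² = -21/8 kN·m
  R_B = -6M₀ab/L³ = -6·14·1·3/4³ = -63/16 kN
  M_B = M₀a(2b-a)/L² = 14·1·(2·3-1)/4² = 35/8 kN·m
Superposition: R_A = 255/16 kN, M_A = 193/24 kN·m, R_B = 385/16 kN, M_B = -93/8 kN·m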